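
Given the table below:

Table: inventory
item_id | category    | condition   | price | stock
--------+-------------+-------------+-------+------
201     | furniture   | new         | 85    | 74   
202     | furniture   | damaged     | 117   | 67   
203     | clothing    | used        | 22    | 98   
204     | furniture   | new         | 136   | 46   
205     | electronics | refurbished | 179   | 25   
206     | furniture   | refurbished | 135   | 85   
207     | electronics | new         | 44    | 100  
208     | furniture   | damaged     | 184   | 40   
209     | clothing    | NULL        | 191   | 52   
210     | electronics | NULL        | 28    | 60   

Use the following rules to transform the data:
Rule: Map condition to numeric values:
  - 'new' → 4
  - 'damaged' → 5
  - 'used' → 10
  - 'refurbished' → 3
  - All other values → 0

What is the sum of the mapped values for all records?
38

Step 1: Apply mapping to each record
Step 2: Count by status:
  'new': 3 records × 4 = 12
  'damaged': 2 records × 5 = 10
  'used': 1 records × 10 = 10
  'refurbished': 2 records × 3 = 6
Step 3: Sum all mapped values = 38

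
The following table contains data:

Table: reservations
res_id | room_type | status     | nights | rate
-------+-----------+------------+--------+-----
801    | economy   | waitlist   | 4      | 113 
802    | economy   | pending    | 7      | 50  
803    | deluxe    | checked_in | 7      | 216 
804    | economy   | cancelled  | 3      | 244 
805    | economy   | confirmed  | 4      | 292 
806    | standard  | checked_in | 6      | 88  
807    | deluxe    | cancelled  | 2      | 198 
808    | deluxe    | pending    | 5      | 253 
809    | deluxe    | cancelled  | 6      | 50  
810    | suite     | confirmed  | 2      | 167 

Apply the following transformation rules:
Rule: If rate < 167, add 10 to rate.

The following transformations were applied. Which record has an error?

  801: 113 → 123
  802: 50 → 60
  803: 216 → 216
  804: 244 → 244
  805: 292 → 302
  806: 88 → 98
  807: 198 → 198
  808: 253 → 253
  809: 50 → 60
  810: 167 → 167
Record 805 has an error. The correct transformed value should be 292, not 302.

Step 1: Check each record against the rule
Step 2: Record 805 has rate = 292
Step 3: Since 292 >= 167, the bonus should not have been applied
Step 4: Correct value = 292, but claimed value = 302
Conclusion: Record 805 has the error.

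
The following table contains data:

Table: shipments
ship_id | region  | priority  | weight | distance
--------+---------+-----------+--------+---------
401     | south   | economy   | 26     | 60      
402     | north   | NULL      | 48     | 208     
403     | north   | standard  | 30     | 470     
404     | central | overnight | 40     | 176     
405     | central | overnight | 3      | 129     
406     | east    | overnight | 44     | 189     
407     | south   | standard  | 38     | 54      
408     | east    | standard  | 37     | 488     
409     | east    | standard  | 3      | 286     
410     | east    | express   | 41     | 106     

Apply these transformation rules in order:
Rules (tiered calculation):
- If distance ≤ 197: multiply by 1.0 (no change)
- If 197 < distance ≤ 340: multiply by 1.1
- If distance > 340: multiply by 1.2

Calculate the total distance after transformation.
2407.0

Step 1: Tier 1 (distance ≤ 197): 6 records, sum = 714 × 1.0 = 714.0
Step 2: Tier 2 (197 < distance ≤ 340): 2 records, sum = 494 × 1.1 = 543.4
Step 3: Tier 3 (distance > 340): 2 records, sum = 958 × 1.2 = 1149.6
Step 4: Final sum = 714.0 + 543.4 + 1149.6 = 2407.0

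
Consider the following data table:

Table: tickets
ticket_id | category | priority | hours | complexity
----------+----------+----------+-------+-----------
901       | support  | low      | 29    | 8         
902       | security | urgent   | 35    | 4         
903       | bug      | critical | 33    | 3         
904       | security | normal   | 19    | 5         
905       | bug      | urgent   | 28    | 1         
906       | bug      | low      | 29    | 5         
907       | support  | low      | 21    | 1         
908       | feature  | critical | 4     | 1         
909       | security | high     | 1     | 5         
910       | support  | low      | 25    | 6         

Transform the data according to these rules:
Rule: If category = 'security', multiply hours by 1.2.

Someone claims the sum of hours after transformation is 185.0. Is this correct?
No, the correct result is 235.0.

Step 1: Calculate the correct sum after transformation
Step 2: Apply multiplier 1.2 to records where category = 'security'
Step 3: Correct result = 235.0
Step 4: Claimed result = 185.0
Step 5: 235.0 ≠ 185.0
Conclusion: The claimed result is incorrect. The correct answer is 235.0.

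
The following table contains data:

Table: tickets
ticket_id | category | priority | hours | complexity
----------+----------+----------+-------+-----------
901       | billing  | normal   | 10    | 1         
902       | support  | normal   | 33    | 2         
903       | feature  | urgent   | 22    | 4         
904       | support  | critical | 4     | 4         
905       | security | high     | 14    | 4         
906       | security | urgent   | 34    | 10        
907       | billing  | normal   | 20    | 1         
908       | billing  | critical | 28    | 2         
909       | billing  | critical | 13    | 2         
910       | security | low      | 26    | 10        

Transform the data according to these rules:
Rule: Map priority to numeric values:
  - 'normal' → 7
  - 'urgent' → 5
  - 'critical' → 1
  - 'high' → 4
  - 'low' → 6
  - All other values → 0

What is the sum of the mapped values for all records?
44

Step 1: Apply mapping to each record
Step 2: Count by status:
  'normal': 3 records × 7 = 21
  'urgent': 2 records × 5 = 10
  'critical': 3 records × 1 = 3
  'high': 1 records × 4 = 4
  'low': 1 records × 6 = 6
Step 3: Sum all mapped values = 44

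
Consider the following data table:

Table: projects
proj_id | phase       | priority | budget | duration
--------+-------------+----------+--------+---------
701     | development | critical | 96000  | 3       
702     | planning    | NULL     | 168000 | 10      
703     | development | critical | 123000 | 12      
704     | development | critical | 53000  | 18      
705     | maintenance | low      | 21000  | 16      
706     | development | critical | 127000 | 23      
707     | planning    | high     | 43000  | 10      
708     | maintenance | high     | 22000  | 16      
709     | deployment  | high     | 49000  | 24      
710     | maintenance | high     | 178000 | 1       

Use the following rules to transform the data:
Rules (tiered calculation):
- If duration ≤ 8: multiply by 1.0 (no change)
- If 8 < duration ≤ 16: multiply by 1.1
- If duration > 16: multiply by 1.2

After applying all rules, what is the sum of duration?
152.4

Step 1: Tier 1 (duration ≤ 8): 2 records, sum = 4 × 1.0 = 4.0
Step 2: Tier 2 (8 < duration ≤ 16): 5 records, sum = 64 × 1.1 = 70.4
Step 3: Tier 3 (duration > 16): 3 records, sum = 65 × 1.2 = 78.0
Step 4: Final sum = 4.0 + 70.4 + 78.0 = 152.4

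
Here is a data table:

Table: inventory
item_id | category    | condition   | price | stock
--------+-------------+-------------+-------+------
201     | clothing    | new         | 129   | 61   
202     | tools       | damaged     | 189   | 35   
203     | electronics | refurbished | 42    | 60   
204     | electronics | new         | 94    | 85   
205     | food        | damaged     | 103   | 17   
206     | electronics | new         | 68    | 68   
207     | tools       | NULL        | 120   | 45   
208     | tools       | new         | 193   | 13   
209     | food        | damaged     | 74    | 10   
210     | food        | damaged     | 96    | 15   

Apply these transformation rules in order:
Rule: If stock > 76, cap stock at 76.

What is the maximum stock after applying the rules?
76

Step 1: Original maximum stock = 85
Step 2: Apply cap at 76
Step 3: 1 records had stock > 76 and were capped
Step 4: Maximum after transformation = 76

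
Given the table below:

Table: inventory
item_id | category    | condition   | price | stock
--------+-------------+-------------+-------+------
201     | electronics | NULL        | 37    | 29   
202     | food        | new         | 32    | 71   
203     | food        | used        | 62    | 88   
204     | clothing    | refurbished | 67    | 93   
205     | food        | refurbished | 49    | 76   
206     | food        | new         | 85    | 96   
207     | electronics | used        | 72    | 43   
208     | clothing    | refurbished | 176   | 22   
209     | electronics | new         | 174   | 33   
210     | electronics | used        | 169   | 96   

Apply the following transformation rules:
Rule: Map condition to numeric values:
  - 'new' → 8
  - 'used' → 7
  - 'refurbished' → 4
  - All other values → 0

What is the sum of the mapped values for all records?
57

Step 1: Apply mapping to each record
Step 2: Count by status:
  'new': 3 records × 8 = 24
  'used': 3 records × 7 = 21
  'refurbished': 3 records × 4 = 12
Step 3: Sum all mapped values = 57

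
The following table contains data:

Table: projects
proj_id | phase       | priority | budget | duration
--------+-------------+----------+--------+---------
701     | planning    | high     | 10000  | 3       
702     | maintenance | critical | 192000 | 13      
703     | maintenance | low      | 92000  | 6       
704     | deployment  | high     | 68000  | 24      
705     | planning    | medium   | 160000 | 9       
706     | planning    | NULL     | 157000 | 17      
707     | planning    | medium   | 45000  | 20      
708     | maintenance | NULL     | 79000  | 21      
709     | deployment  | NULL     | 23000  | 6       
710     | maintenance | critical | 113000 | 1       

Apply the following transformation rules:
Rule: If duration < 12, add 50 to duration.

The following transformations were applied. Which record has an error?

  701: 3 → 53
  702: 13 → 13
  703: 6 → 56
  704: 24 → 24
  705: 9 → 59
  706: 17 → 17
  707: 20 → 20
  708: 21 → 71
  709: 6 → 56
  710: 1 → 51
Record 708 has an error. The correct transformed value should be 21, not 71.

Step 1: Check each record against the rule
Step 2: Record 708 has duration = 21
Step 3: Since 21 >= 12, the bonus should not have been applied
Step 4: Correct value = 21, but claimed value = 71
Conclusion: Record 708 has the error.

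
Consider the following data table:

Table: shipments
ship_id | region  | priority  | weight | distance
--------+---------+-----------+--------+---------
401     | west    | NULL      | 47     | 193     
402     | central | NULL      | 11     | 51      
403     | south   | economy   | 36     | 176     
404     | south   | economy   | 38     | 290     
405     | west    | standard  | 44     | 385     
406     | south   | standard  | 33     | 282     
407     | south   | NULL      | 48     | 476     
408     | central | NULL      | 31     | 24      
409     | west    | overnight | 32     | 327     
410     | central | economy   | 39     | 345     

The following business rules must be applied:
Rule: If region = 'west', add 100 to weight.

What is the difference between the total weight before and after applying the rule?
300

Step 1: Original sum of weight = 359
Step 2: 3 records have region = 'west'
Step 3: Each affected record changes by 100
Step 4: Total change = 3 × 100 = 300
Step 5: New sum = 359 + 300 = 659
Step 6: Difference = |659 - 359| = 300
        (Sum increased by 300)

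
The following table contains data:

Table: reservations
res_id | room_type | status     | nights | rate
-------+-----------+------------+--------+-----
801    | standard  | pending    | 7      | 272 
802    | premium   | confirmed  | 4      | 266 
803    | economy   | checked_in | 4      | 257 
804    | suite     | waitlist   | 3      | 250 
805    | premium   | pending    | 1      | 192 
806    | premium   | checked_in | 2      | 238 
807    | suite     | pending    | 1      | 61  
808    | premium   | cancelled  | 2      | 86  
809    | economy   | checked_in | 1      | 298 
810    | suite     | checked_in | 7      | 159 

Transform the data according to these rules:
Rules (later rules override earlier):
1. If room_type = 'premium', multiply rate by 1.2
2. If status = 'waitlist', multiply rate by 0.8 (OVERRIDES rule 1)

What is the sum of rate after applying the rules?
2185.4

Step 1: Rule 2 takes priority for records with status = 'waitlist'
  - 1 records: 250 × 0.8 = 200.0
Step 2: Rule 1 applies to remaining records with room_type = 'premium'
  - 4 records: 782 × 1.2 = 938.4
Step 3: Other records unchanged: 1047
Step 4: Final sum = 200.0 + 938.4 + 1047 = 2185.4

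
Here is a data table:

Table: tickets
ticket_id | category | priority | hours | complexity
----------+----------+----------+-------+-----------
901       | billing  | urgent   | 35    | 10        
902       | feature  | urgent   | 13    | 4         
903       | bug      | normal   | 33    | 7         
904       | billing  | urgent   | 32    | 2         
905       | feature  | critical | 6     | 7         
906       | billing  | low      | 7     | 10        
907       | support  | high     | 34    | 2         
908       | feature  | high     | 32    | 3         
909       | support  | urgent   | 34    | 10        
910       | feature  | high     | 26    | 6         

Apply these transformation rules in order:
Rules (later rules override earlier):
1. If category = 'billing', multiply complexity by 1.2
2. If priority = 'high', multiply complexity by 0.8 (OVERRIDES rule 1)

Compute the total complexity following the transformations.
63.2

Step 1: Rule 2 takes priority for records with priority = 'high'
  - 3 records: 11 × 0.8 = 8.8
Step 2: Rule 1 applies to remaining records with category = 'billing'
  - 3 records: 22 × 1.2 = 26.4
Step 3: Other records unchanged: 28
Step 4: Final sum = 8.8 + 26.4 + 28 = 63.2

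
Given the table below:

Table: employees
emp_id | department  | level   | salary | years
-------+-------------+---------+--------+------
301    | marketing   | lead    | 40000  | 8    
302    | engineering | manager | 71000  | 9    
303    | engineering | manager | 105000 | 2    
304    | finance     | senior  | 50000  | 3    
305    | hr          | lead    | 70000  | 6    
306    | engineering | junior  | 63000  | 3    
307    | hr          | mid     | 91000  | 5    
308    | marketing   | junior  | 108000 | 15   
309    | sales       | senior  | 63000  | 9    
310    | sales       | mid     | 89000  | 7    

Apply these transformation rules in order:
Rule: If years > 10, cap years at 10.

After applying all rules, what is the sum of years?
62

Step 1: 1 records have years > 10
Step 2: These records originally summed to 15
Step 3: After capping: 1 × 10 = 10
Step 4: Unaffected records sum: 52
Step 5: Final sum = 10 + 52 = 62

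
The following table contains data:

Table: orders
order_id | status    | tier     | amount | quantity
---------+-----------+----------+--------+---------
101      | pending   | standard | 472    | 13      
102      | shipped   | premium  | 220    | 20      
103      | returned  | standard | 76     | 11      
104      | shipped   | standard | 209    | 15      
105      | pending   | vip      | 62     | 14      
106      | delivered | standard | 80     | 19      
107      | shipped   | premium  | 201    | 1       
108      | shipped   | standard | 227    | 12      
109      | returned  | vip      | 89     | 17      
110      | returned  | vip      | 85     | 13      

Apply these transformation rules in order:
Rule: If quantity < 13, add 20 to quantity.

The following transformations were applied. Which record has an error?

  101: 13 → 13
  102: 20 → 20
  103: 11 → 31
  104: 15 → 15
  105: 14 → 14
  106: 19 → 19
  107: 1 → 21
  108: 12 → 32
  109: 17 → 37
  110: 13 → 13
Record 109 has an error. The correct transformed value should be 17, not 37.

Step 1: Check each record against the rule
Step 2: Record 109 has quantity = 17
Step 3: Since 17 >= 13, the bonus should not have been applied
Step 4: Correct value = 17, but claimed value = 37
Conclusion: Record 109 has the error.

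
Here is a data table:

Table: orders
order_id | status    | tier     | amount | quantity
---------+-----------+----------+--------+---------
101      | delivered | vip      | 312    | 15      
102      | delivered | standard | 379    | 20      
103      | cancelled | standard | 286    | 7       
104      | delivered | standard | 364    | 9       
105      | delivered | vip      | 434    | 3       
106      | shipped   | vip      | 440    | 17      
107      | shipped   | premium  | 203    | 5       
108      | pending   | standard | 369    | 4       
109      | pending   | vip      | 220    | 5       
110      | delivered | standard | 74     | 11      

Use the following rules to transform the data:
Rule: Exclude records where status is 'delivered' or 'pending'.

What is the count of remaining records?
3

Step 1: Count records to exclude
  - 5 (delivered) + 2 (pending) = 7 records
Step 2: Total records: 10
Step 3: Remaining = 10 - 7 = 3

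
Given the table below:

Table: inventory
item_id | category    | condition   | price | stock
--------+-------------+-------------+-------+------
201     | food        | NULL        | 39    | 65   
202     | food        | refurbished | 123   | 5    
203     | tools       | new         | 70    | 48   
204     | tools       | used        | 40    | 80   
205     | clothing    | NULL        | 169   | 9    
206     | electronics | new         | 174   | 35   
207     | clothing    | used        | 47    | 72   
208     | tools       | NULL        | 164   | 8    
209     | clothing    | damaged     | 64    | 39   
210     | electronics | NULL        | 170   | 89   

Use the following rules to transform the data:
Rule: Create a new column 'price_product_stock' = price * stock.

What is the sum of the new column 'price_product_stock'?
39643

Step 1: For each record, compute price * stock
Example calculations:
  39 * 65 = 2535
  123 * 5 = 615
  70 * 48 = 3360
  ...
Step 2: Sum all derived values
Step 3: Total = 39643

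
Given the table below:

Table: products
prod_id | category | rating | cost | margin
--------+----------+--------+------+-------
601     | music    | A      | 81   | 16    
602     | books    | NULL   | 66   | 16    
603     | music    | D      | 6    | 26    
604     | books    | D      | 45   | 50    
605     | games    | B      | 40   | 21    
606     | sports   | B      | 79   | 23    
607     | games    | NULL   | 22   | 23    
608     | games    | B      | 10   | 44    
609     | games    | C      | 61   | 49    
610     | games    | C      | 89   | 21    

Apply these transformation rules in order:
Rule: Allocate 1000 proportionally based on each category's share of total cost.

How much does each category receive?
books: 222.44, games: 444.89, music: 174.35, sports: 158.32

Step 1: Calculate total cost = 499
Step 2: Calculate each category's proportion:
  books: 111/499 = 22.24% → 222.44
  games: 222/499 = 44.49% → 444.89
  music: 87/499 = 17.43% → 174.35
  sports: 79/499 = 15.83% → 158.32
Step 3: Verify: sum of allocations ≈ 1000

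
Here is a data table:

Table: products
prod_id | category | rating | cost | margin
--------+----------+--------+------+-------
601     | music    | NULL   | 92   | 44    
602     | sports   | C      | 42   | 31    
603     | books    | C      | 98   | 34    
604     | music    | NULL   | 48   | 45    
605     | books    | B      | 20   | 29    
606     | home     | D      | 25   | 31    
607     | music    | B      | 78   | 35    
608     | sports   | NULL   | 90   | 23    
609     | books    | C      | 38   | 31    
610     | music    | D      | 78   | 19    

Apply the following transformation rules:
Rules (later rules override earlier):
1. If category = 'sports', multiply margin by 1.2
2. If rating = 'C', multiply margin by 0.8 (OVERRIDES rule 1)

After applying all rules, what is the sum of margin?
307.4

Step 1: Rule 2 takes priority for records with rating = 'C'
  - 3 records: 96 × 0.8 = 76.8
Step 2: Rule 1 applies to remaining records with category = 'sports'
  - 1 records: 23 × 1.2 = 27.6
Step 3: Other records unchanged: 203
Step 4: Final sum = 76.8 + 27.6 + 203 = 307.4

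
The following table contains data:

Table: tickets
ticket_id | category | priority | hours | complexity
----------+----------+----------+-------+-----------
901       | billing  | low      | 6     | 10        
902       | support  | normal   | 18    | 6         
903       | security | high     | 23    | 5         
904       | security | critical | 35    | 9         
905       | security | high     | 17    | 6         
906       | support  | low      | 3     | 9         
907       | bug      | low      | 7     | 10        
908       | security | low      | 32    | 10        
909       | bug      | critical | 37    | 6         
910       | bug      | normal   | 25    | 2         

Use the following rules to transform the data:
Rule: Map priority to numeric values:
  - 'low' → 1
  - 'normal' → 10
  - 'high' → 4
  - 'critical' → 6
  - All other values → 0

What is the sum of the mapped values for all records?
44

Step 1: Apply mapping to each record
Step 2: Count by status:
  'low': 4 records × 1 = 4
  'normal': 2 records × 10 = 20
  'high': 2 records × 4 = 8
  'critical': 2 records × 6 = 12
Step 3: Sum all mapped values = 44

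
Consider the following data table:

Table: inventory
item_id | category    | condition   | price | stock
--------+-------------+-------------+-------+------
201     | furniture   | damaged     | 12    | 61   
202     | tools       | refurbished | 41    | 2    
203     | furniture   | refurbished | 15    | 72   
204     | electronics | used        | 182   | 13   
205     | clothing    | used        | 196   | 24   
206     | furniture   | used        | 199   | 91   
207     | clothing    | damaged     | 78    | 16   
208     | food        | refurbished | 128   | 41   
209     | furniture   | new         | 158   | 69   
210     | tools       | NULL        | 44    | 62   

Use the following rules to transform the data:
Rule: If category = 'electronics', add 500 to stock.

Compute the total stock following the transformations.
951

Step 1: Count records where category = 'electronics': 1
Step 2: Total bonus added: 1 × 500 = 500
Step 3: Original sum of stock: 451
Step 4: Final sum = 451 + 500 = 951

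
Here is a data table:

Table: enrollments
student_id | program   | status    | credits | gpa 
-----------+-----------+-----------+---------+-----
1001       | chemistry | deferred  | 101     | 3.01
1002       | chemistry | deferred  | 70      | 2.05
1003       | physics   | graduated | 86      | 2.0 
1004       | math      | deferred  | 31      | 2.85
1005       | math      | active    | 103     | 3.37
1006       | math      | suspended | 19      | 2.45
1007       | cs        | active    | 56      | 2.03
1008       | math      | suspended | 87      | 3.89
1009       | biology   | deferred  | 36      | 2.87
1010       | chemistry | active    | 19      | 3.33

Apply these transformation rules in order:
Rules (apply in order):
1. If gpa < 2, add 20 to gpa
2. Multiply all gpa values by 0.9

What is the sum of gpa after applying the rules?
25.07

Step 1: Apply Rule 1 - Add 20 to records with gpa < 2
  - 0 records affected: 0 + (0 × 20) = 0
  - Unaffected records: 27.85
  - Sum after Rule 1: 27.85
Step 2: Apply Rule 2 - Multiply all by 0.9
  - 27.85 × 0.9 = 25.07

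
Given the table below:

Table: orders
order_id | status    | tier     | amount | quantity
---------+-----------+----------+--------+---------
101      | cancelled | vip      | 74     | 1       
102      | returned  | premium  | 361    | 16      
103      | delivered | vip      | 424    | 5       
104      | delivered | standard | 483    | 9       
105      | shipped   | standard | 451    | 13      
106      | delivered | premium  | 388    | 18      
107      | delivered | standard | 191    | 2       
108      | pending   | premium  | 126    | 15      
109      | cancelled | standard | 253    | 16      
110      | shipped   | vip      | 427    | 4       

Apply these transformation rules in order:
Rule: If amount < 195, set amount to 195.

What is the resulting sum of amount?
3372

Step 1: 3 records have amount < 195
Step 2: These records originally summed to 391
Step 3: After setting to minimum: 3 × 195 = 585
Step 4: Unaffected records sum: 2787
Step 5: Final sum = 585 + 2787 = 3372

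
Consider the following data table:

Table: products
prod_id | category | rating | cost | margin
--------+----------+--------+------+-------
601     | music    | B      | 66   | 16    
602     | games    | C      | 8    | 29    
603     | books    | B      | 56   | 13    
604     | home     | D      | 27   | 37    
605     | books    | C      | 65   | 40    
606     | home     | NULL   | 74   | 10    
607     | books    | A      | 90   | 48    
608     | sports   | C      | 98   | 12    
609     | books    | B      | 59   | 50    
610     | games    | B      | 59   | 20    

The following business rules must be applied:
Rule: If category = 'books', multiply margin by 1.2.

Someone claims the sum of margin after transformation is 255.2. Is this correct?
No, the correct result is 305.2.

Step 1: Calculate the correct sum after transformation
Step 2: Apply multiplier 1.2 to records where category = 'books'
Step 3: Correct result = 305.2
Step 4: Claimed result = 255.2
Step 5: 305.2 ≠ 255.2
Conclusion: The claimed result is incorrect. The correct answer is 305.2.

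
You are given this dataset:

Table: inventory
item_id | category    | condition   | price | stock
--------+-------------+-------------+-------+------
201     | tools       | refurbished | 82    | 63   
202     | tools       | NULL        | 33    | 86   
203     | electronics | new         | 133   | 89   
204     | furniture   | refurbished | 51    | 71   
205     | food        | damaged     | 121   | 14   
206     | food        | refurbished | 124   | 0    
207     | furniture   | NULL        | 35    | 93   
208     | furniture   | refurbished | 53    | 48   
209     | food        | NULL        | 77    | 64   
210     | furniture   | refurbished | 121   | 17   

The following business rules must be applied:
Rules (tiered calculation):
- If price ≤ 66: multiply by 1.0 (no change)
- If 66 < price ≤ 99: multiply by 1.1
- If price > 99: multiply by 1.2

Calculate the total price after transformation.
945.7

Step 1: Tier 1 (price ≤ 66): 4 records, sum = 172 × 1.0 = 172.0
Step 2: Tier 2 (66 < price ≤ 99): 2 records, sum = 159 × 1.1 = 174.9
Step 3: Tier 3 (price > 99): 4 records, sum = 499 × 1.2 = 598.8
Step 4: Final sum = 172.0 + 174.9 + 598.8 = 945.7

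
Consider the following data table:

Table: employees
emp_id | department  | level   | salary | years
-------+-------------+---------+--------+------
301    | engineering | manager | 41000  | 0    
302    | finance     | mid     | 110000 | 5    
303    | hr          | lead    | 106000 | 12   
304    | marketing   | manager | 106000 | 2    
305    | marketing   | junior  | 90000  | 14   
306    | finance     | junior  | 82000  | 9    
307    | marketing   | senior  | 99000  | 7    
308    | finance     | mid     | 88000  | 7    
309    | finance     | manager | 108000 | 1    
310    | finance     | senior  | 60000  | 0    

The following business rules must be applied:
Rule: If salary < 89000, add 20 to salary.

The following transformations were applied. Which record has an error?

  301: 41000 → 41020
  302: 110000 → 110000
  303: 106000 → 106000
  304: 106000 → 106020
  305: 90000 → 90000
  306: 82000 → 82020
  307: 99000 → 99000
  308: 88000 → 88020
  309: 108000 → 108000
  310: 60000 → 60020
Record 304 has an error. The correct transformed value should be 106000, not 106020.

Step 1: Check each record against the rule
Step 2: Record 304 has salary = 106000
Step 3: Since 106000 >= 89000, the bonus should not have been applied
Step 4: Correct value = 106000, but claimed value = 106020
Conclusion: Record 304 has the error.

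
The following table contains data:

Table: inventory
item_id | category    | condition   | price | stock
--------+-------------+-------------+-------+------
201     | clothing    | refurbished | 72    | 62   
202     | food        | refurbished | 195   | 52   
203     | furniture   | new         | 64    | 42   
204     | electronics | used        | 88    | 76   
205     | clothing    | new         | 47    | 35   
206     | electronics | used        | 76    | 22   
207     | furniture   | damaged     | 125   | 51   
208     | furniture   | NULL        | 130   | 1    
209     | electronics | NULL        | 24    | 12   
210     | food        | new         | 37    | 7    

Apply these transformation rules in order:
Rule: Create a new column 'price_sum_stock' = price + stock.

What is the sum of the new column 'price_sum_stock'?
1218

Step 1: For each record, compute price + stock
Example calculations:
  72 + 62 = 134
  195 + 52 = 247
  64 + 42 = 106
  ...
Step 2: Sum all derived values
Step 3: Total = 1218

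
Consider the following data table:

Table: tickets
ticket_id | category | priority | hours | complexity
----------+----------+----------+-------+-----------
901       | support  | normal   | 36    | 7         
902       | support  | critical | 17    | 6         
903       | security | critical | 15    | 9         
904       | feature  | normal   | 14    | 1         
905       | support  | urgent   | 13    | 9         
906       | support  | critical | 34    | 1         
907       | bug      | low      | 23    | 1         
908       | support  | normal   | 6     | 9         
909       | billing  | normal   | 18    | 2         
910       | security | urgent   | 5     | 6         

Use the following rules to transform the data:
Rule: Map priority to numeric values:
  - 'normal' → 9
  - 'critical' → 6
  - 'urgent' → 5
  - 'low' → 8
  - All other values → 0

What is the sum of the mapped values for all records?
72

Step 1: Apply mapping to each record
Step 2: Count by status:
  'normal': 4 records × 9 = 36
  'critical': 3 records × 6 = 18
  'urgent': 2 records × 5 = 10
  'low': 1 records × 8 = 8
Step 3: Sum all mapped values = 72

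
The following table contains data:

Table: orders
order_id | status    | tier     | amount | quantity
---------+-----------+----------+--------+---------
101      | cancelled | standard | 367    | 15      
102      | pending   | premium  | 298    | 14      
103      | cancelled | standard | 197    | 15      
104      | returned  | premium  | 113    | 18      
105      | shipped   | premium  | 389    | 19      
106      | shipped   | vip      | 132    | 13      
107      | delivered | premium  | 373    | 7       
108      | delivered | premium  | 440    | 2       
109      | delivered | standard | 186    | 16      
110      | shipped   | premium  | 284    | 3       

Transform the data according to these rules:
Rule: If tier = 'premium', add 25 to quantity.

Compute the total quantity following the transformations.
272

Step 1: Count records where tier = 'premium': 6
Step 2: Total bonus added: 6 × 25 = 150
Step 3: Original sum of quantity: 122
Step 4: Final sum = 122 + 150 = 272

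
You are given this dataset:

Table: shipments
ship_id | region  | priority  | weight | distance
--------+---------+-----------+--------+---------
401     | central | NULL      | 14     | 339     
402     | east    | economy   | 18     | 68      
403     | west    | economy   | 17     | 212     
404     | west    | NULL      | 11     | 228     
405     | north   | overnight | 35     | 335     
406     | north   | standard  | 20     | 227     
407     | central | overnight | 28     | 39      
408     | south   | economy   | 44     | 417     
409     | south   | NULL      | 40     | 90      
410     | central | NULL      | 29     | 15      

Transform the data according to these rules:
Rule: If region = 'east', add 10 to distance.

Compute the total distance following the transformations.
1980

Step 1: Count records where region = 'east': 1
Step 2: Total bonus added: 1 × 10 = 10
Step 3: Original sum of distance: 1970
Step 4: Final sum = 1970 + 10 = 1980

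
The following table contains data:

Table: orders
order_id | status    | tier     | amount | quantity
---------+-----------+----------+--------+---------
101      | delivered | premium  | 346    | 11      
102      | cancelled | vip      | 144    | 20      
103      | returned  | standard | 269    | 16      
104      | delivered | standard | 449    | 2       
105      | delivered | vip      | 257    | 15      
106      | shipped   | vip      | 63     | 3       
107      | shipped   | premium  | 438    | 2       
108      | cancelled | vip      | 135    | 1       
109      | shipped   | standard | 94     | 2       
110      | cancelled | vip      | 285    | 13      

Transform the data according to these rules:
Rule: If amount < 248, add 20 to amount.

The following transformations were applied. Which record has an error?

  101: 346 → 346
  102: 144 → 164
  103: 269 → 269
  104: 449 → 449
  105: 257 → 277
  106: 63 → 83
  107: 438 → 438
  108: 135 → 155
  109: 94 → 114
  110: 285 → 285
Record 105 has an error. The correct transformed value should be 257, not 277.

Step 1: Check each record against the rule
Step 2: Record 105 has amount = 257
Step 3: Since 257 >= 248, the bonus should not have been applied
Step 4: Correct value = 257, but claimed value = 277
Conclusion: Record 105 has the error.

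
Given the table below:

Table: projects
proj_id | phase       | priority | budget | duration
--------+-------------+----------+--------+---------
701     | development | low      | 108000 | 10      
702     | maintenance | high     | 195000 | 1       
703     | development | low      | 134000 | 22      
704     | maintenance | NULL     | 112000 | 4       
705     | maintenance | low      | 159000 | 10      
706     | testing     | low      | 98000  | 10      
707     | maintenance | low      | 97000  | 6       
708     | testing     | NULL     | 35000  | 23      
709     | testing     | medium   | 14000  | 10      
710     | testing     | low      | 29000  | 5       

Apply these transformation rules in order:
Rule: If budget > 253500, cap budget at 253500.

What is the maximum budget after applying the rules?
195000

Step 1: Original maximum budget = 195000
Step 2: Check cap of 253500 against maximum
Step 3: No records exceed the cap (max 195000 <= cap 253500), so no capping applies
Step 4: Maximum after transformation = 195000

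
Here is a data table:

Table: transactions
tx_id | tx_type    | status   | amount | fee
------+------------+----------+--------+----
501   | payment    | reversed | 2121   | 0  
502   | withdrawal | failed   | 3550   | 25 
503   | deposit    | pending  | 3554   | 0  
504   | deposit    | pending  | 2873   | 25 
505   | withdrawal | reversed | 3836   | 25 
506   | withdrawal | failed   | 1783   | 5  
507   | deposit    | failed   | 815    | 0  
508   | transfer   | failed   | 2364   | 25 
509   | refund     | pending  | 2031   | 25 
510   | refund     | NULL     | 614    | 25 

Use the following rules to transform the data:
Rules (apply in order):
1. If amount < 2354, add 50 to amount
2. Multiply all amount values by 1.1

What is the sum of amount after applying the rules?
26170.1

Step 1: Apply Rule 1 - Add 50 to records with amount < 2354
  - 5 records affected: 7364 + (5 × 50) = 7614
  - Unaffected records: 16177
  - Sum after Rule 1: 23791
Step 2: Apply Rule 2 - Multiply all by 1.1
  - 23791 × 1.1 = 26170.1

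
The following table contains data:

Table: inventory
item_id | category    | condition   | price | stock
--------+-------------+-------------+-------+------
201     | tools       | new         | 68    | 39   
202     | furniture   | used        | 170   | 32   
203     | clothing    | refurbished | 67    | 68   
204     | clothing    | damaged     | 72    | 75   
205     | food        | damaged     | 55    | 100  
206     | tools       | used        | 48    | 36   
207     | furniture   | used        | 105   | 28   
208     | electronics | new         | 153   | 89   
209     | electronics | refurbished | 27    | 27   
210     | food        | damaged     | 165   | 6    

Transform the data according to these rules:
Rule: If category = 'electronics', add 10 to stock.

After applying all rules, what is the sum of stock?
520

Step 1: Count records where category = 'electronics': 2
Step 2: Total bonus added: 2 × 10 = 20
Step 3: Original sum of stock: 500
Step 4: Final sum = 500 + 20 = 520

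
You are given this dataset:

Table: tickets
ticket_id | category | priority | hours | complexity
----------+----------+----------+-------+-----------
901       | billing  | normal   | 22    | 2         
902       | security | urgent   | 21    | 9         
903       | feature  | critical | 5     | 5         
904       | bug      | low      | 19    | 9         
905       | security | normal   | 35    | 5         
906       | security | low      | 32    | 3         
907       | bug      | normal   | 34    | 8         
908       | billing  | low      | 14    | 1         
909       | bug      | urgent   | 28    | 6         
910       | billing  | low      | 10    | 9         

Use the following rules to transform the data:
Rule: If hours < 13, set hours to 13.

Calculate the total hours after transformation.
231

Step 1: 2 records have hours < 13
Step 2: These records originally summed to 15
Step 3: After setting to minimum: 2 × 13 = 26
Step 4: Unaffected records sum: 205
Step 5: Final sum = 26 + 205 = 231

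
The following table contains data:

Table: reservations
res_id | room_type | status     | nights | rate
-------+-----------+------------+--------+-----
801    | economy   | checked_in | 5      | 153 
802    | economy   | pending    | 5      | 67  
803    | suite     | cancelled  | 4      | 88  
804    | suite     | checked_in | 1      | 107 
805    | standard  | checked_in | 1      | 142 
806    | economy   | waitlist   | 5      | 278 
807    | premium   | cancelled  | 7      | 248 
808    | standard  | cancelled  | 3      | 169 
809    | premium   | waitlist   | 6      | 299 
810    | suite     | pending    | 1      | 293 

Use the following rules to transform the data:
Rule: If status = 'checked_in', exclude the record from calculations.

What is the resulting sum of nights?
31

Step 1: Identify records where status = 'checked_in'
Step 2: The excluded records sum to 7
Step 3: Original total nights = 38
Step 4: Remaining total = 38 - 7 = 31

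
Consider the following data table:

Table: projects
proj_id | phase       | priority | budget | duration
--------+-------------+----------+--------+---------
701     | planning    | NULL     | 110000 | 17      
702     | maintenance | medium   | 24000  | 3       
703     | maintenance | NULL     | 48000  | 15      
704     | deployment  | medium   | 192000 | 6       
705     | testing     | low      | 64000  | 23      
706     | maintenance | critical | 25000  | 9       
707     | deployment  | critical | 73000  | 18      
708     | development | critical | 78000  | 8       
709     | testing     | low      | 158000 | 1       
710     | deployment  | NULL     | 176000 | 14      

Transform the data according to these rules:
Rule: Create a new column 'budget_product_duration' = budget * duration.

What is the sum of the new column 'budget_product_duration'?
10071000

Step 1: For each record, compute budget * duration
Example calculations:
  110000 * 17 = 1870000
  24000 * 3 = 72000
  48000 * 15 = 720000
  ...
Step 2: Sum all derived values
Step 3: Total = 10071000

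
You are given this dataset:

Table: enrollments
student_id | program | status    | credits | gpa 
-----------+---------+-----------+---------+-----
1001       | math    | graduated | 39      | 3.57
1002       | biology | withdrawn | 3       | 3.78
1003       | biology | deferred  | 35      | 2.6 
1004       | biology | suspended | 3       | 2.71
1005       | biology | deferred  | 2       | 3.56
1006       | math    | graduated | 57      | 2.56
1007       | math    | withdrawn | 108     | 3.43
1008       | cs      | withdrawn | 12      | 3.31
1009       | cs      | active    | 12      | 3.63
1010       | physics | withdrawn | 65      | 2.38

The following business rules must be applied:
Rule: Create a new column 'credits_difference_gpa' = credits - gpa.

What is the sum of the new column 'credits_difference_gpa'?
304.47

Step 1: For each record, compute credits - gpa
Example calculations:
  39 - 3.57 = 35.43
  3 - 3.78 = -0.78
  35 - 2.6 = 32.4
  ...
Step 2: Sum all derived values
Step 3: Total = 304.47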